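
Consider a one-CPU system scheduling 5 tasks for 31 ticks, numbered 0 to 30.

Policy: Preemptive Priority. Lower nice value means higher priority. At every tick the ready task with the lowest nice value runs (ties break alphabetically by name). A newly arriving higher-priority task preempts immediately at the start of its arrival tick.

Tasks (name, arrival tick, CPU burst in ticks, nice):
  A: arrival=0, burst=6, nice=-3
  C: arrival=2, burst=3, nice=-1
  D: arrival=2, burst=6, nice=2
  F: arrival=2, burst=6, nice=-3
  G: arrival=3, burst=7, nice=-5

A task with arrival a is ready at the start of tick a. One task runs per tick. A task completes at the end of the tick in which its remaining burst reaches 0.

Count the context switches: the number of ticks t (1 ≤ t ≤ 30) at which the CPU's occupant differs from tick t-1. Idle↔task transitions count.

context switches = 6

t=0: ready={A} → run A
t=1: ready={A} → run A
t=2: ready={A,C,D,F} → run A
t=3: ready={A,C,D,F,G} → run G
t=4: ready={A,C,D,F,G} → run G
t=5: ready={A,C,D,F,G} → run G
t=6: ready={A,C,D,F,G} → run G
t=7: ready={A,C,D,F,G} → run G
t=8: ready={A,C,D,F,G} → run G
t=9: ready={A,C,D,F,G} → run G
t=10: ready={A,C,D,F} → run A
t=11: ready={A,C,D,F} → run A
t=12: ready={A,C,D,F} → run A
t=13: ready={C,D,F} → run F
t=14: ready={C,D,F} → run F
t=15: ready={C,D,F} → run F
t=16: ready={C,D,F} → run F
t=17: ready={C,D,F} → run F
t=18: ready={C,D,F} → run F
t=19: ready={C,D} → run C
t=20: ready={C,D} → run C
t=21: ready={C,D} → run C
t=22: ready={D} → run D
t=23: ready={D} → run D
t=24: ready={D} → run D
t=25: ready={D} → run D
t=26: ready={D} → run D
t=27: ready={D} → run D
t=28: (idle)
t=29: (idle)
t=30: (idle)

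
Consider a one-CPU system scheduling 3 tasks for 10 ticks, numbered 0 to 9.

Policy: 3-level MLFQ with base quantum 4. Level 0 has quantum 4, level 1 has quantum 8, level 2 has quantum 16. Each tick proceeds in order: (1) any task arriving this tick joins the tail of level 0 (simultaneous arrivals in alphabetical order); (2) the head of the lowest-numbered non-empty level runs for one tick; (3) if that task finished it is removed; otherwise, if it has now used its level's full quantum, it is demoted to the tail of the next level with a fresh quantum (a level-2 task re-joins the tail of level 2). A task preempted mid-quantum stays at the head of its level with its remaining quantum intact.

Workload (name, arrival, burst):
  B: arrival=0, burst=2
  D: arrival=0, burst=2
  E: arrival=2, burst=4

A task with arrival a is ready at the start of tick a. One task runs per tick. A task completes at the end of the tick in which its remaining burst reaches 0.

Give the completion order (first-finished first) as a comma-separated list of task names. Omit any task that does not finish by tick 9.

completion order = B, D, E

t=0: L0/L1/L2 = BD/-/- → run B
t=1: L0/L1/L2 = BD/-/- → run B
t=2: L0/L1/L2 = DE/-/- → run D
t=3: L0/L1/L2 = DE/-/- → run D
t=4: L0/L1/L2 = E/-/- → run E
t=5: L0/L1/L2 = E/-/- → run E
t=6: L0/L1/L2 = E/-/- → run E
t=7: L0/L1/L2 = E/-/- → run E
t=8: (idle)
t=9: (idle)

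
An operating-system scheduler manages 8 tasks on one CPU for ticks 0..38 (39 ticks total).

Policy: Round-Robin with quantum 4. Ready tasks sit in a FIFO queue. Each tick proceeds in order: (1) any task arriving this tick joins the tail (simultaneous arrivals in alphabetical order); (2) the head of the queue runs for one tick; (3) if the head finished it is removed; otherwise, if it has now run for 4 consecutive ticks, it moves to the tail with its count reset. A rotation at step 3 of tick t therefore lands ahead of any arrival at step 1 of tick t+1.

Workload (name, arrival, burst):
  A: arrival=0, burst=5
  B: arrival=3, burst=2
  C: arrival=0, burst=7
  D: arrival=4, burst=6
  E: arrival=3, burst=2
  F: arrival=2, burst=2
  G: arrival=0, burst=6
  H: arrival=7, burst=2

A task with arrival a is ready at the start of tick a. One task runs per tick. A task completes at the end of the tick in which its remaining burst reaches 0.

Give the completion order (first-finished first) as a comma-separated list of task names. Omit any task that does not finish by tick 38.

t=0: queue=[A,C,G] q_used=0 → run A
t=1: queue=[A,C,G] q_used=1 → run A
t=2: queue=[A,C,G,F] q_used=2 → run A
t=3: queue=[A,C,G,F,B,E] q_used=3 → run A
t=4: queue=[C,G,F,B,E,A,D] q_used=0 → run C
t=5: queue=[C,G,F,B,E,A,D] q_used=1 → run C
t=6: queue=[C,G,F,B,E,A,D] q_used=2 → run C
t=7: queue=[C,G,F,B,E,A,D,H] q_used=3 → run C
t=8: queue=[G,F,B,E,A,D,H,C] q_used=0 → run G
t=9: queue=[G,F,B,E,A,D,H,C] q_used=1 → run G
t=10: queue=[G,F,B,E,A,D,H,C] q_used=2 → run G
t=11: queue=[G,F,B,E,A,D,H,C] q_used=3 → run G
t=12: queue=[F,B,E,A,D,H,C,G] q_used=0 → run F
t=13: queue=[F,B,E,A,D,H,C,G] q_used=1 → run F
t=14: queue=[B,E,A,D,H,C,G] q_used=0 → run B
t=15: queue=[B,E,A,D,H,C,G] q_used=1 → run B
t=16: queue=[E,A,D,H,C,G] q_used=0 → run E
t=17: queue=[E,A,D,H,C,G] q_used=1 → run E
t=18: queue=[A,D,H,C,G] q_used=0 → run A
t=19: queue=[D,H,C,G] q_used=0 → run D
t=20: queue=[D,H,C,G] q_used=1 → run D
t=21: queue=[D,H,C,G] q_used=2 → run D
t=22: queue=[D,H,C,G] q_used=3 → run D
t=23: queue=[H,C,G,D] q_used=0 → run H
t=24: queue=[H,C,G,D] q_used=1 → run H
t=25: queue=[C,G,D] q_used=0 → run C
t=26: queue=[C,G,D] q_used=1 → run C
t=27: queue=[C,G,D] q_used=2 → run C
t=28: queue=[G,D] q_used=0 → run G
t=29: queue=[G,D] q_used=1 → run G
t=30: queue=[D] q_used=0 → run D
t=31: queue=[D] q_used=1 → run D
t=32: (idle)
t=33: (idle)
t=34: (idle)
t=35: (idle)
t=36: (idle)
t=37: (idle)
t=38: (idle)

completion order = F, B, E, A, H, C, G, D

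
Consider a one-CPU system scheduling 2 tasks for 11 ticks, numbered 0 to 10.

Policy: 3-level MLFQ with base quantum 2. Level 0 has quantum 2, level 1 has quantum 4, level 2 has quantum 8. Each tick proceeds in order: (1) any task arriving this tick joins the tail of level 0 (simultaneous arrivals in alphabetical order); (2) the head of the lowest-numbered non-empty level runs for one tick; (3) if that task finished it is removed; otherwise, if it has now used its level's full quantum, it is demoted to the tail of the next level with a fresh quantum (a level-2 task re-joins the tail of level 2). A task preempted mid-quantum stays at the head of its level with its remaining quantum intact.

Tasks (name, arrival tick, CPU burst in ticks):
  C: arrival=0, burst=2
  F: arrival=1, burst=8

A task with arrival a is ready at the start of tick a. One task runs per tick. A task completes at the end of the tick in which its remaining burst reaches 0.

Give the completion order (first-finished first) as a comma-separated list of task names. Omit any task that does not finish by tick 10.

t=0: L0/L1/L2 = C/-/- → run C
t=1: L0/L1/L2 = CF/-/- → run C
t=2: L0/L1/L2 = F/-/- → run F
t=3: L0/L1/L2 = F/-/- → run F
t=4: L0/L1/L2 = -/F/- → run F
t=5: L0/L1/L2 = -/F/- → run F
t=6: L0/L1/L2 = -/F/- → run F
t=7: L0/L1/L2 = -/F/- → run F
t=8: L0/L1/L2 = -/-/F → run F
t=9: L0/L1/L2 = -/-/F → run F
t=10: (idle)

completion order = C, F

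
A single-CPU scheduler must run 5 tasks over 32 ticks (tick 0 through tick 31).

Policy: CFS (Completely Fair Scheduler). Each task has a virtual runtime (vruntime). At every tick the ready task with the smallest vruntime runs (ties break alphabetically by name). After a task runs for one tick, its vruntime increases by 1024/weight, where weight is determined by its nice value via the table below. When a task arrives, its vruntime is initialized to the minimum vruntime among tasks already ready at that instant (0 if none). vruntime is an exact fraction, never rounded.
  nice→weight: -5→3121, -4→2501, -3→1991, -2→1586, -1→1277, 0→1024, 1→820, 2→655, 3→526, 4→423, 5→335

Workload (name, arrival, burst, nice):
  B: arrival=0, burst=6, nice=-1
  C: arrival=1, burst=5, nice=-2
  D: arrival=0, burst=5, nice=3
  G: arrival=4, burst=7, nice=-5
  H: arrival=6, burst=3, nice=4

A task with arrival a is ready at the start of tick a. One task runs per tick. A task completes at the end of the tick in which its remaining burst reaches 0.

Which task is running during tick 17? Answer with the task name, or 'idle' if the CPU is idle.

running at tick 17 = C

t=0: vr[B=0 D=0] → run B
t=1: vr[B=1024/1277 C=0 D=0] → run C
t=2: vr[B=1024/1277 C=512/793 D=0] → run D
t=3: vr[B=1024/1277 C=512/793 D=512/263] → run C
t=4: vr[B=1024/1277 C=1024/793 D=512/263 G=1024/1277] → run B
t=5: vr[B=2048/1277 C=1024/793 D=512/263 G=1024/1277] → run G
t=6: vr[B=2048/1277 C=1024/793 D=512/263 G=4503552/3985517 H=4503552/3985517] → run G
t=7: vr[B=2048/1277 C=1024/793 D=512/263 G=5811200/3985517 H=4503552/3985517] → run H
t=8: vr[B=2048/1277 C=1024/793 D=512/263 G=5811200/3985517 H=5986171904/1685873691] → run C
t=9: vr[B=2048/1277 C=1536/793 D=512/263 G=5811200/3985517 H=5986171904/1685873691] → run G
t=10: vr[B=2048/1277 C=1536/793 D=512/263 G=7118848/3985517 H=5986171904/1685873691] → run B
t=11: vr[B=3072/1277 C=1536/793 D=512/263 G=7118848/3985517 H=5986171904/1685873691] → run G
t=12: vr[B=3072/1277 C=1536/793 D=512/263 G=8426496/3985517 H=5986171904/1685873691] → run C
t=13: vr[B=3072/1277 C=2048/793 D=512/263 G=8426496/3985517 H=5986171904/1685873691] → run D
t=14: vr[B=3072/1277 C=2048/793 D=1024/263 G=8426496/3985517 H=5986171904/1685873691] → run G
t=15: vr[B=3072/1277 C=2048/793 D=1024/263 G=9734144/3985517 H=5986171904/1685873691] → run B
t=16: vr[B=4096/1277 C=2048/793 D=1024/263 G=9734144/3985517 H=5986171904/1685873691] → run G
t=17: vr[B=4096/1277 C=2048/793 D=1024/263 G=11041792/3985517 H=5986171904/1685873691] → run C
t=18: vr[B=4096/1277 D=1024/263 G=11041792/3985517 H=5986171904/1685873691] → run G
t=19: vr[B=4096/1277 D=1024/263 H=5986171904/1685873691] → run B
t=20: vr[B=5120/1277 D=1024/263 H=5986171904/1685873691] → run H
t=21: vr[B=5120/1277 D=1024/263 H=10067341312/1685873691] → run D
t=22: vr[B=5120/1277 D=1536/263 H=10067341312/1685873691] → run B
t=23: vr[D=1536/263 H=10067341312/1685873691] → run D
t=24: vr[D=2048/263 H=10067341312/1685873691] → run H
t=25: vr[D=2048/263] → run D
t=26: (idle)
t=27: (idle)
t=28: (idle)
t=29: (idle)
t=30: (idle)
t=31: (idle)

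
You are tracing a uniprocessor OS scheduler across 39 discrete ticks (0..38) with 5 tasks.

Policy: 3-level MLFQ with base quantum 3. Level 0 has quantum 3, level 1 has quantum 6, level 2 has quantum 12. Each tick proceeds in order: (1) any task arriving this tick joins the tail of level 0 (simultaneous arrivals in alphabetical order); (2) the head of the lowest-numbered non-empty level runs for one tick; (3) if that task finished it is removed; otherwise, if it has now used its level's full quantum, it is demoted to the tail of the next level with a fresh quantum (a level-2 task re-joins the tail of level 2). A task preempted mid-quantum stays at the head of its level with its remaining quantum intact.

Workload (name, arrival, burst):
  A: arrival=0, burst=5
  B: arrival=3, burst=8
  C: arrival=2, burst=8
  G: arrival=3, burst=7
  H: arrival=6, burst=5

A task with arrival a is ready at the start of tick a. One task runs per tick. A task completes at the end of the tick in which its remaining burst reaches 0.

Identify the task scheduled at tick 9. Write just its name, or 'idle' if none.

t=0: L0/L1/L2 = A/-/- → run A
t=1: L0/L1/L2 = A/-/- → run A
t=2: L0/L1/L2 = AC/-/- → run A
t=3: L0/L1/L2 = CBG/A/- → run C
t=4: L0/L1/L2 = CBG/A/- → run C
t=5: L0/L1/L2 = CBG/A/- → run C
t=6: L0/L1/L2 = BGH/AC/- → run B
t=7: L0/L1/L2 = BGH/AC/- → run B
t=8: L0/L1/L2 = BGH/AC/- → run B
t=9: L0/L1/L2 = GH/ACB/- → run G
t=10: L0/L1/L2 = GH/ACB/- → run G
t=11: L0/L1/L2 = GH/ACB/- → run G
t=12: L0/L1/L2 = H/ACBG/- → run H
t=13: L0/L1/L2 = H/ACBG/- → run H
t=14: L0/L1/L2 = H/ACBG/- → run H
t=15: L0/L1/L2 = -/ACBGH/- → run A
t=16: L0/L1/L2 = -/ACBGH/- → run A
t=17: L0/L1/L2 = -/CBGH/- → run C
t=18: L0/L1/L2 = -/CBGH/- → run C
t=19: L0/L1/L2 = -/CBGH/- → run C
t=20: L0/L1/L2 = -/CBGH/- → run C
t=21: L0/L1/L2 = -/CBGH/- → run C
t=22: L0/L1/L2 = -/BGH/- → run B
t=23: L0/L1/L2 = -/BGH/- → run B
t=24: L0/L1/L2 = -/BGH/- → run B
t=25: L0/L1/L2 = -/BGH/- → run B
t=26: L0/L1/L2 = -/BGH/- → run B
t=27: L0/L1/L2 = -/GH/- → run G
t=28: L0/L1/L2 = -/GH/- → run G
t=29: L0/L1/L2 = -/GH/- → run G
t=30: L0/L1/L2 = -/GH/- → run G
t=31: L0/L1/L2 = -/H/- → run H
t=32: L0/L1/L2 = -/H/- → run H
t=33: (idle)
t=34: (idle)
t=35: (idle)
t=36: (idle)
t=37: (idle)
t=38: (idle)

running at tick 9 = G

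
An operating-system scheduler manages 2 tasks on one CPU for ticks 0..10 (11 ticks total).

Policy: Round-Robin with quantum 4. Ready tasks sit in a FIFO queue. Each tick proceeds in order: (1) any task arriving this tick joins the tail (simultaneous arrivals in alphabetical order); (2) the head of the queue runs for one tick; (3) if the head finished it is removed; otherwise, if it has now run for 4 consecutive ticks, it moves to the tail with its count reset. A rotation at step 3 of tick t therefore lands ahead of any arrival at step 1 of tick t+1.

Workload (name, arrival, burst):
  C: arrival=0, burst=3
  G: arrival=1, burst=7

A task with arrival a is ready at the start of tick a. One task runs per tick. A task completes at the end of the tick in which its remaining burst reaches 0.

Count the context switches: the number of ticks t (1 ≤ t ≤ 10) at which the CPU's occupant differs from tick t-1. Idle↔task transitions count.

context switches = 2

t=0: queue=[C] q_used=0 → run C
t=1: queue=[C,G] q_used=1 → run C
t=2: queue=[C,G] q_used=2 → run C
t=3: queue=[G] q_used=0 → run G
t=4: queue=[G] q_used=1 → run G
t=5: queue=[G] q_used=2 → run G
t=6: queue=[G] q_used=3 → run G
t=7: queue=[G] q_used=0 → run G
t=8: queue=[G] q_used=1 → run G
t=9: queue=[G] q_used=2 → run G
t=10: (idle)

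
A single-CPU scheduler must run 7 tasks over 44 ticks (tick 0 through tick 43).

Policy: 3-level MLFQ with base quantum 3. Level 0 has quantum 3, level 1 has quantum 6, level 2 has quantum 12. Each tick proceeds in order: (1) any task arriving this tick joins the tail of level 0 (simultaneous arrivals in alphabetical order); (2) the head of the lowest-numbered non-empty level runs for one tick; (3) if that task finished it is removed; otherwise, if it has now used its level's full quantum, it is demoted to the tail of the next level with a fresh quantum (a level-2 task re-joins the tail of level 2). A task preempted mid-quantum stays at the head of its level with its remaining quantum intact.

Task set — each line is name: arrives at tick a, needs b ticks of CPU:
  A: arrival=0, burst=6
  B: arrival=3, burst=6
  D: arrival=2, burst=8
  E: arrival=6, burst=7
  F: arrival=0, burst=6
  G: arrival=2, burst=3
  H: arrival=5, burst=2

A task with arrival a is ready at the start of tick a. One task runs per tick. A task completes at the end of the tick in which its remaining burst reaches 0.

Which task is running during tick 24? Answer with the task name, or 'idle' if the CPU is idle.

t=0: L0/L1/L2 = AF/-/- → run A
t=1: L0/L1/L2 = AF/-/- → run A
t=2: L0/L1/L2 = AFDG/-/- → run A
t=3: L0/L1/L2 = FDGB/A/- → run F
t=4: L0/L1/L2 = FDGB/A/- → run F
t=5: L0/L1/L2 = FDGBH/A/- → run F
t=6: L0/L1/L2 = DGBHE/AF/- → run D
t=7: L0/L1/L2 = DGBHE/AF/- → run D
t=8: L0/L1/L2 = DGBHE/AF/- → run D
t=9: L0/L1/L2 = GBHE/AFD/- → run G
t=10: L0/L1/L2 = GBHE/AFD/- → run G
t=11: L0/L1/L2 = GBHE/AFD/- → run G
t=12: L0/L1/L2 = BHE/AFD/- → run B
t=13: L0/L1/L2 = BHE/AFD/- → run B
t=14: L0/L1/L2 = BHE/AFD/- → run B
t=15: L0/L1/L2 = HE/AFDB/- → run H
t=16: L0/L1/L2 = HE/AFDB/- → run H
t=17: L0/L1/L2 = E/AFDB/- → run E
t=18: L0/L1/L2 = E/AFDB/- → run E
t=19: L0/L1/L2 = E/AFDB/- → run E
t=20: L0/L1/L2 = -/AFDBE/- → run A
t=21: L0/L1/L2 = -/AFDBE/- → run A
t=22: L0/L1/L2 = -/AFDBE/- → run A
t=23: L0/L1/L2 = -/FDBE/- → run F
t=24: L0/L1/L2 = -/FDBE/- → run F
t=25: L0/L1/L2 = -/FDBE/- → run F
t=26: L0/L1/L2 = -/DBE/- → run D
t=27: L0/L1/L2 = -/DBE/- → run D
t=28: L0/L1/L2 = -/DBE/- → run D
t=29: L0/L1/L2 = -/DBE/- → run D
t=30: L0/L1/L2 = -/DBE/- → run D
t=31: L0/L1/L2 = -/BE/- → run B
t=32: L0/L1/L2 = -/BE/- → run B
t=33: L0/L1/L2 = -/BE/- → run B
t=34: L0/L1/L2 = -/E/- → run E
t=35: L0/L1/L2 = -/E/- → run E
t=36: L0/L1/L2 = -/E/- → run E
t=37: L0/L1/L2 = -/E/- → run E
t=38: (idle)
t=39: (idle)
t=40: (idle)
t=41: (idle)
t=42: (idle)
t=43: (idle)

running at tick 24 = F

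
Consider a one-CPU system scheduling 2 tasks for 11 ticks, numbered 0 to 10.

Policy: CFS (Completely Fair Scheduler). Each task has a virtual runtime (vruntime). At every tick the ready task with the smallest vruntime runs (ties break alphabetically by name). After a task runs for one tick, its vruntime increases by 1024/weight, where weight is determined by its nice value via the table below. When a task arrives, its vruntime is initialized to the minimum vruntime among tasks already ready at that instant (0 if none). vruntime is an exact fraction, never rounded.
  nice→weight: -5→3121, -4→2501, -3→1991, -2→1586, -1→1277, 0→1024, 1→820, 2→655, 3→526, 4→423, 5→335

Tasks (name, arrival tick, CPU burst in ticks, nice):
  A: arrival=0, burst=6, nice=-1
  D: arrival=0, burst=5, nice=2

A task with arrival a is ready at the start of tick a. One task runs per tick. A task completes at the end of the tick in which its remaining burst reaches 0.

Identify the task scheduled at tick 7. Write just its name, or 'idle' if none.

t=0: vr[A=0 D=0] → run A
t=1: vr[A=1024/1277 D=0] → run D
t=2: vr[A=1024/1277 D=1024/655] → run A
t=3: vr[A=2048/1277 D=1024/655] → run D
t=4: vr[A=2048/1277 D=2048/655] → run A
t=5: vr[A=3072/1277 D=2048/655] → run A
t=6: vr[A=4096/1277 D=2048/655] → run D
t=7: vr[A=4096/1277 D=3072/655] → run A
t=8: vr[A=5120/1277 D=3072/655] → run A
t=9: vr[D=3072/655] → run D
t=10: vr[D=4096/655] → run D

running at tick 7 = A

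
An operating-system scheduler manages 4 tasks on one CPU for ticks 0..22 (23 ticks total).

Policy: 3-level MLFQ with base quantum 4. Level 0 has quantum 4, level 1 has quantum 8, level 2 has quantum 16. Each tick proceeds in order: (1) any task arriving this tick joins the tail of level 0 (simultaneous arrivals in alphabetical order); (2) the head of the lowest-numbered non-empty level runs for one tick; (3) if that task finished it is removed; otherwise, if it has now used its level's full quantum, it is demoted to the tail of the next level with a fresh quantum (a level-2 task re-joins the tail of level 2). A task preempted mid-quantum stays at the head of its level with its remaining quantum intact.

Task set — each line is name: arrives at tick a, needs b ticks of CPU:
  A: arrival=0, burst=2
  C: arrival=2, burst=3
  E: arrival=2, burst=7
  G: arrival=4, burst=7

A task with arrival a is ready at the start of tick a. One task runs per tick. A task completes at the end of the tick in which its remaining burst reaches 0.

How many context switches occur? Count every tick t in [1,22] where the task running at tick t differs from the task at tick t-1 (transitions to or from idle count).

t=0: L0/L1/L2 = A/-/- → run A
t=1: L0/L1/L2 = A/-/- → run A
t=2: L0/L1/L2 = CE/-/- → run C
t=3: L0/L1/L2 = CE/-/- → run C
t=4: L0/L1/L2 = CEG/-/- → run C
t=5: L0/L1/L2 = EG/-/- → run E
t=6: L0/L1/L2 = EG/-/- → run E
t=7: L0/L1/L2 = EG/-/- → run E
t=8: L0/L1/L2 = EG/-/- → run E
t=9: L0/L1/L2 = G/E/- → run G
t=10: L0/L1/L2 = G/E/- → run G
t=11: L0/L1/L2 = G/E/- → run G
t=12: L0/L1/L2 = G/E/- → run G
t=13: L0/L1/L2 = -/EG/- → run E
t=14: L0/L1/L2 = -/EG/- → run E
t=15: L0/L1/L2 = -/EG/- → run E
t=16: L0/L1/L2 = -/G/- → run G
t=17: L0/L1/L2 = -/G/- → run G
t=18: L0/L1/L2 = -/G/- → run G
t=19: (idle)
t=20: (idle)
t=21: (idle)
t=22: (idle)

context switches = 6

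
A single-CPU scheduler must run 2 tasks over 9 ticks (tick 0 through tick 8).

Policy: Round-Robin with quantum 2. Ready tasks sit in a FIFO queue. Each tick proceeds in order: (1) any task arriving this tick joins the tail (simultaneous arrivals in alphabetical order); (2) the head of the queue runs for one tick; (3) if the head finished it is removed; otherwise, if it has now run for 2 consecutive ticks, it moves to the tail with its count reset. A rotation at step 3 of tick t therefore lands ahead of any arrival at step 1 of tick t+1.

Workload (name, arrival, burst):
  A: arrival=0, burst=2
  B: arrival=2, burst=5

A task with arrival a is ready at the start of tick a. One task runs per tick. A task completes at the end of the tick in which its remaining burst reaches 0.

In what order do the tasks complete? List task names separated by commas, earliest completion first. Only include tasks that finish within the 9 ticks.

completion order = A, B

t=0: queue=[A] q_used=0 → run A
t=1: queue=[A] q_used=1 → run A
t=2: queue=[B] q_used=0 → run B
t=3: queue=[B] q_used=1 → run B
t=4: queue=[B] q_used=0 → run B
t=5: queue=[B] q_used=1 → run B
t=6: queue=[B] q_used=0 → run B
t=7: (idle)
t=8: (idle)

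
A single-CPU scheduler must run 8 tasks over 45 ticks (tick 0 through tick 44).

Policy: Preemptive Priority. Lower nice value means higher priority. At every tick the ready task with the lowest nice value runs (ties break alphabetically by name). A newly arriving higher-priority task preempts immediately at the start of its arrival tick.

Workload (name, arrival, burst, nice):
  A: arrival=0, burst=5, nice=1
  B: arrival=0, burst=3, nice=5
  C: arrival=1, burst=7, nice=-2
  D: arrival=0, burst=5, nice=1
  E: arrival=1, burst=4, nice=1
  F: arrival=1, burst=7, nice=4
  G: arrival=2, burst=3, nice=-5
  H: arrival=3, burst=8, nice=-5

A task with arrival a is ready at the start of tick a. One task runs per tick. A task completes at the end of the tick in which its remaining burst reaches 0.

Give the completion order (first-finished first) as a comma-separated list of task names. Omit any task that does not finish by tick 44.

t=0: ready={A,B,D} → run A
t=1: ready={A,B,C,D,E,F} → run C
t=2: ready={A,B,C,D,E,F,G} → run G
t=3: ready={A,B,C,D,E,F,G,H} → run G
t=4: ready={A,B,C,D,E,F,G,H} → run G
t=5: ready={A,B,C,D,E,F,H} → run H
t=6: ready={A,B,C,D,E,F,H} → run H
t=7: ready={A,B,C,D,E,F,H} → run H
t=8: ready={A,B,C,D,E,F,H} → run H
t=9: ready={A,B,C,D,E,F,H} → run H
t=10: ready={A,B,C,D,E,F,H} → run H
t=11: ready={A,B,C,D,E,F,H} → run H
t=12: ready={A,B,C,D,E,F,H} → run H
t=13: ready={A,B,C,D,E,F} → run C
t=14: ready={A,B,C,D,E,F} → run C
t=15: ready={A,B,C,D,E,F} → run C
t=16: ready={A,B,C,D,E,F} → run C
t=17: ready={A,B,C,D,E,F} → run C
t=18: ready={A,B,C,D,E,F} → run C
t=19: ready={A,B,D,E,F} → run A
t=20: ready={A,B,D,E,F} → run A
t=21: ready={A,B,D,E,F} → run A
t=22: ready={A,B,D,E,F} → run A
t=23: ready={B,D,E,F} → run D
t=24: ready={B,D,E,F} → run D
t=25: ready={B,D,E,F} → run D
t=26: ready={B,D,E,F} → run D
t=27: ready={B,D,E,F} → run D
t=28: ready={B,E,F} → run E
t=29: ready={B,E,F} → run E
t=30: ready={B,E,F} → run E
t=31: ready={B,E,F} → run E
t=32: ready={B,F} → run F
t=33: ready={B,F} → run F
t=34: ready={B,F} → run F
t=35: ready={B,F} → run F
t=36: ready={B,F} → run F
t=37: ready={B,F} → run F
t=38: ready={B,F} → run F
t=39: ready={B} → run B
t=40: ready={B} → run B
t=41: ready={B} → run B
t=42: (idle)
t=43: (idle)
t=44: (idle)

completion order = G, H, C, A, D, E, F, B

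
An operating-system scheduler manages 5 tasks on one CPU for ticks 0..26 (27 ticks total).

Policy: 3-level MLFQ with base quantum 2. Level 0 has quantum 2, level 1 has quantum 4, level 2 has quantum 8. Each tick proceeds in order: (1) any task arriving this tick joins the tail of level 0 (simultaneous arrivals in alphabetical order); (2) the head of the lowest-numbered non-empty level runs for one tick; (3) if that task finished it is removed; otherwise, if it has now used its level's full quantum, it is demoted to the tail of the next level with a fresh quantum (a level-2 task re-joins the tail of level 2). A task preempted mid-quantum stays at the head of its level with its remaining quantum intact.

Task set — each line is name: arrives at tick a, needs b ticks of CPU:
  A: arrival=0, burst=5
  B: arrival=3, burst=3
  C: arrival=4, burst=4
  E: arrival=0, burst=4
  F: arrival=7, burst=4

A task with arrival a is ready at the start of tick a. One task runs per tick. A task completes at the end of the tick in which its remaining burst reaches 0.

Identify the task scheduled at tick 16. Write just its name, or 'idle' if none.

t=0: L0/L1/L2 = AE/-/- → run A
t=1: L0/L1/L2 = AE/-/- → run A
t=2: L0/L1/L2 = E/A/- → run E
t=3: L0/L1/L2 = EB/A/- → run E
t=4: L0/L1/L2 = BC/AE/- → run B
t=5: L0/L1/L2 = BC/AE/- → run B
t=6: L0/L1/L2 = C/AEB/- → run C
t=7: L0/L1/L2 = CF/AEB/- → run C
t=8: L0/L1/L2 = F/AEBC/- → run F
t=9: L0/L1/L2 = F/AEBC/- → run F
t=10: L0/L1/L2 = -/AEBCF/- → run A
t=11: L0/L1/L2 = -/AEBCF/- → run A
t=12: L0/L1/L2 = -/AEBCF/- → run A
t=13: L0/L1/L2 = -/EBCF/- → run E
t=14: L0/L1/L2 = -/EBCF/- → run E
t=15: L0/L1/L2 = -/BCF/- → run B
t=16: L0/L1/L2 = -/CF/- → run C
t=17: L0/L1/L2 = -/CF/- → run C
t=18: L0/L1/L2 = -/F/- → run F
t=19: L0/L1/L2 = -/F/- → run F
t=20: (idle)
t=21: (idle)
t=22: (idle)
t=23: (idle)
t=24: (idle)
t=25: (idle)
t=26: (idle)

running at tick 16 = C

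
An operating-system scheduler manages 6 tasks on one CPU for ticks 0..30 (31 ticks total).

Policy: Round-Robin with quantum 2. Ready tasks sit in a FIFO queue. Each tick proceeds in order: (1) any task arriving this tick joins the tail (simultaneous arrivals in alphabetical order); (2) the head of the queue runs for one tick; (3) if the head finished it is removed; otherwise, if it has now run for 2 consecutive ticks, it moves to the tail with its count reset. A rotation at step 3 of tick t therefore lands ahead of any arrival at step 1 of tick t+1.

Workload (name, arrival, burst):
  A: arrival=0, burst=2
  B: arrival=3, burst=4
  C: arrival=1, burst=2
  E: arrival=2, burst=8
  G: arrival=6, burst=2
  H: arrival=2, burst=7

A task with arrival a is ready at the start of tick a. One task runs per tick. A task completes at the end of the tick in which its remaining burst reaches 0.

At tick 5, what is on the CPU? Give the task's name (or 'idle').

t=0: queue=[A] q_used=0 → run A
t=1: queue=[A,C] q_used=1 → run A
t=2: queue=[C,E,H] q_used=0 → run C
t=3: queue=[C,E,H,B] q_used=1 → run C
t=4: queue=[E,H,B] q_used=0 → run E
t=5: queue=[E,H,B] q_used=1 → run E
t=6: queue=[H,B,E,G] q_used=0 → run H
t=7: queue=[H,B,E,G] q_used=1 → run H
t=8: queue=[B,E,G,H] q_used=0 → run B
t=9: queue=[B,E,G,H] q_used=1 → run B
t=10: queue=[E,G,H,B] q_used=0 → run E
t=11: queue=[E,G,H,B] q_used=1 → run E
t=12: queue=[G,H,B,E] q_used=0 → run G
t=13: queue=[G,H,B,E] q_used=1 → run G
t=14: queue=[H,B,E] q_used=0 → run H
t=15: queue=[H,B,E] q_used=1 → run H
t=16: queue=[B,E,H] q_used=0 → run B
t=17: queue=[B,E,H] q_used=1 → run B
t=18: queue=[E,H] q_used=0 → run E
t=19: queue=[E,H] q_used=1 → run E
t=20: queue=[H,E] q_used=0 → run H
t=21: queue=[H,E] q_used=1 → run H
t=22: queue=[E,H] q_used=0 → run E
t=23: queue=[E,H] q_used=1 → run E
t=24: queue=[H] q_used=0 → run H
t=25: (idle)
t=26: (idle)
t=27: (idle)
t=28: (idle)
t=29: (idle)
t=30: (idle)

running at tick 5 = E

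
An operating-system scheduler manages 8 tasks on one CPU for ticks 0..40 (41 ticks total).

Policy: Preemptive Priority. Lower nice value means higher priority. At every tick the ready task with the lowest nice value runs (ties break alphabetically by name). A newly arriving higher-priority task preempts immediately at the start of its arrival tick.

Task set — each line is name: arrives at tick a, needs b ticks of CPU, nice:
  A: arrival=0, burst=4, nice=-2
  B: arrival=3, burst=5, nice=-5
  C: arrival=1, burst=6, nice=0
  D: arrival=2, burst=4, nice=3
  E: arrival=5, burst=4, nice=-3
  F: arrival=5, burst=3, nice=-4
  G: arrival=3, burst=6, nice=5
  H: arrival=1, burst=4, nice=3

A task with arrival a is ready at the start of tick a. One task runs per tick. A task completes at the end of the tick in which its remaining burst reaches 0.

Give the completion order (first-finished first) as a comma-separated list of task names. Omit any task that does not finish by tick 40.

completion order = B, F, E, A, C, D, H, G

t=0: ready={A} → run A
t=1: ready={A,C,H} → run A
t=2: ready={A,C,D,H} → run A
t=3: ready={A,B,C,D,G,H} → run B
t=4: ready={A,B,C,D,G,H} → run B
t=5: ready={A,B,C,D,E,F,G,H} → run B
t=6: ready={A,B,C,D,E,F,G,H} → run B
t=7: ready={A,B,C,D,E,F,G,H} → run B
t=8: ready={A,C,D,E,F,G,H} → run F
t=9: ready={A,C,D,E,F,G,H} → run F
t=10: ready={A,C,D,E,F,G,H} → run F
t=11: ready={A,C,D,E,G,H} → run E
t=12: ready={A,C,D,E,G,H} → run E
t=13: ready={A,C,D,E,G,H} → run E
t=14: ready={A,C,D,E,G,H} → run E
t=15: ready={A,C,D,G,H} → run A
t=16: ready={C,D,G,H} → run C
t=17: ready={C,D,G,H} → run C
t=18: ready={C,D,G,H} → run C
t=19: ready={C,D,G,H} → run C
t=20: ready={C,D,G,H} → run C
t=21: ready={C,D,G,H} → run C
t=22: ready={D,G,H} → run D
t=23: ready={D,G,H} → run D
t=24: ready={D,G,H} → run D
t=25: ready={D,G,H} → run D
t=26: ready={G,H} → run H
t=27: ready={G,H} → run H
t=28: ready={G,H} → run H
t=29: ready={G,H} → run H
t=30: ready={G} → run G
t=31: ready={G} → run G
t=32: ready={G} → run G
t=33: ready={G} → run G
t=34: ready={G} → run G
t=35: ready={G} → run G
t=36: (idle)
t=37: (idle)
t=38: (idle)
t=39: (idle)
t=40: (idle)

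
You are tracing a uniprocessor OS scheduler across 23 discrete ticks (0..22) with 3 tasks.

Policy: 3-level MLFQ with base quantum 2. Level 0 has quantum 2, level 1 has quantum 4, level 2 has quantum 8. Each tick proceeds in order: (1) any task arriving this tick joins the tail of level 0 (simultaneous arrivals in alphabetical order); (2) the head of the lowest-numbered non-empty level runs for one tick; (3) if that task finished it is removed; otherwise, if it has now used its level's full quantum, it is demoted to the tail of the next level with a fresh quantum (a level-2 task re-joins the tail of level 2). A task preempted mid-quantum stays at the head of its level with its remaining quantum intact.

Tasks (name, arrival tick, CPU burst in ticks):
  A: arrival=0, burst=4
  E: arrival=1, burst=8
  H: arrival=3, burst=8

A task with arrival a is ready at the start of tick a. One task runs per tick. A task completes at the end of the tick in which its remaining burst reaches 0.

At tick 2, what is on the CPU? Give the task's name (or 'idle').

running at tick 2 = E

t=0: L0/L1/L2 = A/-/- → run A
t=1: L0/L1/L2 = AE/-/- → run A
t=2: L0/L1/L2 = E/A/- → run E
t=3: L0/L1/L2 = EH/A/- → run E
t=4: L0/L1/L2 = H/AE/- → run H
t=5: L0/L1/L2 = H/AE/- → run H
t=6: L0/L1/L2 = -/AEH/- → run A
t=7: L0/L1/L2 = -/AEH/- → run A
t=8: L0/L1/L2 = -/EH/- → run E
t=9: L0/L1/L2 = -/EH/- → run E
t=10: L0/L1/L2 = -/EH/- → run E
t=11: L0/L1/L2 = -/EH/- → run E
t=12: L0/L1/L2 = -/H/E → run H
t=13: L0/L1/L2 = -/H/E → run H
t=14: L0/L1/L2 = -/H/E → run H
t=15: L0/L1/L2 = -/H/E → run H
t=16: L0/L1/L2 = -/-/EH → run E
t=17: L0/L1/L2 = -/-/EH → run E
t=18: L0/L1/L2 = -/-/H → run H
t=19: L0/L1/L2 = -/-/H → run H
t=20: (idle)
t=21: (idle)
t=22: (idle)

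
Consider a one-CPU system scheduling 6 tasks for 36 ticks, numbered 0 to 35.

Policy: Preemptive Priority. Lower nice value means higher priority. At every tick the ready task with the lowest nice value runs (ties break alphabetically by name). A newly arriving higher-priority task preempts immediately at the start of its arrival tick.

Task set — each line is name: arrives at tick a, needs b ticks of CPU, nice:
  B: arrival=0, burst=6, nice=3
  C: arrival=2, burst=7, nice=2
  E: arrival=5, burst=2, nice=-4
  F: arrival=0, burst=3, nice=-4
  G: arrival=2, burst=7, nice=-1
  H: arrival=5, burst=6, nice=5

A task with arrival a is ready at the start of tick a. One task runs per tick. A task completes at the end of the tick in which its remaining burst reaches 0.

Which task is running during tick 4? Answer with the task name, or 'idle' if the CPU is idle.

running at tick 4 = G

t=0: ready={B,F} → run F
t=1: ready={B,F} → run F
t=2: ready={B,C,F,G} → run F
t=3: ready={B,C,G} → run G
t=4: ready={B,C,G} → run G
t=5: ready={B,C,E,G,H} → run E
t=6: ready={B,C,E,G,H} → run E
t=7: ready={B,C,G,H} → run G
t=8: ready={B,C,G,H} → run G
t=9: ready={B,C,G,H} → run G
t=10: ready={B,C,G,H} → run G
t=11: ready={B,C,G,H} → run G
t=12: ready={B,C,H} → run C
t=13: ready={B,C,H} → run C
t=14: ready={B,C,H} → run C
t=15: ready={B,C,H} → run C
t=16: ready={B,C,H} → run C
t=17: ready={B,C,H} → run C
t=18: ready={B,C,H} → run C
t=19: ready={B,H} → run B
t=20: ready={B,H} → run B
t=21: ready={B,H} → run B
t=22: ready={B,H} → run B
t=23: ready={B,H} → run B
t=24: ready={B,H} → run B
t=25: ready={H} → run H
t=26: ready={H} → run H
t=27: ready={H} → run H
t=28: ready={H} → run H
t=29: ready={H} → run H
t=30: ready={H} → run H
t=31: (idle)
t=32: (idle)
t=33: (idle)
t=34: (idle)
t=35: (idle)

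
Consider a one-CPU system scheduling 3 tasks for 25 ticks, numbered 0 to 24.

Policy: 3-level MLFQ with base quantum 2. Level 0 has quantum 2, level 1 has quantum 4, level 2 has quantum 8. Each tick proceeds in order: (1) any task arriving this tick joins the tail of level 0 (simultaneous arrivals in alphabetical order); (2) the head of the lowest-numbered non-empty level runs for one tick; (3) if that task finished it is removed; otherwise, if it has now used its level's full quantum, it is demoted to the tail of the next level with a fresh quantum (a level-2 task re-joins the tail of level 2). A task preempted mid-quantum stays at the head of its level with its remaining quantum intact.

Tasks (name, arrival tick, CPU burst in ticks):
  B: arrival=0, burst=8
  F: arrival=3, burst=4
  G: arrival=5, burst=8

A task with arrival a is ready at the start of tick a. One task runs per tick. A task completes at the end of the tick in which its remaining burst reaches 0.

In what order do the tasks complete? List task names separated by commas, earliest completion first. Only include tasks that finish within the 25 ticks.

t=0: L0/L1/L2 = B/-/- → run B
t=1: L0/L1/L2 = B/-/- → run B
t=2: L0/L1/L2 = -/B/- → run B
t=3: L0/L1/L2 = F/B/- → run F
t=4: L0/L1/L2 = F/B/- → run F
t=5: L0/L1/L2 = G/BF/- → run G
t=6: L0/L1/L2 = G/BF/- → run G
t=7: L0/L1/L2 = -/BFG/- → run B
t=8: L0/L1/L2 = -/BFG/- → run B
t=9: L0/L1/L2 = -/BFG/- → run B
t=10: L0/L1/L2 = -/FG/B → run F
t=11: L0/L1/L2 = -/FG/B → run F
t=12: L0/L1/L2 = -/G/B → run G
t=13: L0/L1/L2 = -/G/B → run G
t=14: L0/L1/L2 = -/G/B → run G
t=15: L0/L1/L2 = -/G/B → run G
t=16: L0/L1/L2 = -/-/BG → run B
t=17: L0/L1/L2 = -/-/BG → run B
t=18: L0/L1/L2 = -/-/G → run G
t=19: L0/L1/L2 = -/-/G → run G
t=20: (idle)
t=21: (idle)
t=22: (idle)
t=23: (idle)
t=24: (idle)

completion order = F, B, G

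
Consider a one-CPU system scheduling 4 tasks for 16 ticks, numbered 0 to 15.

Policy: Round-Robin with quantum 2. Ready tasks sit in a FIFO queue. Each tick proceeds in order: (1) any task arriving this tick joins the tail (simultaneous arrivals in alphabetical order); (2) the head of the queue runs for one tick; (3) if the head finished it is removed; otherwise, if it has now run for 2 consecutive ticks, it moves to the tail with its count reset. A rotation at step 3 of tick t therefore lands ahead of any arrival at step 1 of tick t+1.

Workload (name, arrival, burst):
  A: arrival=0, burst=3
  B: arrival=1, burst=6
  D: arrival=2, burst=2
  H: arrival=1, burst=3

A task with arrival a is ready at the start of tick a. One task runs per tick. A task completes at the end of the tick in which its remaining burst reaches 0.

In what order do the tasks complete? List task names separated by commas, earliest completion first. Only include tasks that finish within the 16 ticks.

t=0: queue=[A] q_used=0 → run A
t=1: queue=[A,B,H] q_used=1 → run A
t=2: queue=[B,H,A,D] q_used=0 → run B
t=3: queue=[B,H,A,D] q_used=1 → run B
t=4: queue=[H,A,D,B] q_used=0 → run H
t=5: queue=[H,A,D,B] q_used=1 → run H
t=6: queue=[A,D,B,H] q_used=0 → run A
t=7: queue=[D,B,H] q_used=0 → run D
t=8: queue=[D,B,H] q_used=1 → run D
t=9: queue=[B,H] q_used=0 → run B
t=10: queue=[B,H] q_used=1 → run B
t=11: queue=[H,B] q_used=0 → run H
t=12: queue=[B] q_used=0 → run B
t=13: queue=[B] q_used=1 → run B
t=14: (idle)
t=15: (idle)

completion order = A, D, H, B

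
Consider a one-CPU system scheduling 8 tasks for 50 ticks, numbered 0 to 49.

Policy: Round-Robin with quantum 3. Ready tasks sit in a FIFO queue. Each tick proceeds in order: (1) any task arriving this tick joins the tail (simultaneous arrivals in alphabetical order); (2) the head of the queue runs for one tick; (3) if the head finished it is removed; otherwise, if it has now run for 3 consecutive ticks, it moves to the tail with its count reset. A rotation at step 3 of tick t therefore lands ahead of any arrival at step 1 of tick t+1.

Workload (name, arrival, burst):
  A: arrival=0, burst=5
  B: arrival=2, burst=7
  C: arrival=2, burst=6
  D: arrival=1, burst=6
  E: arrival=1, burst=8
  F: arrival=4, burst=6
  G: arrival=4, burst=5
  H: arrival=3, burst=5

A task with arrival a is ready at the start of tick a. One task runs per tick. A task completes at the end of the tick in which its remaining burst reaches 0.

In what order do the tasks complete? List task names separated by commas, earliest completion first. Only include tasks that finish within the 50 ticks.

t=0: queue=[A] q_used=0 → run A
t=1: queue=[A,D,E] q_used=1 → run A
t=2: queue=[A,D,E,B,C] q_used=2 → run A
t=3: queue=[D,E,B,C,A,H] q_used=0 → run D
t=4: queue=[D,E,B,C,A,H,F,G] q_used=1 → run D
t=5: queue=[D,E,B,C,A,H,F,G] q_used=2 → run D
t=6: queue=[E,B,C,A,H,F,G,D] q_used=0 → run E
t=7: queue=[E,B,C,A,H,F,G,D] q_used=1 → run E
t=8: queue=[E,B,C,A,H,F,G,D] q_used=2 → run E
t=9: queue=[B,C,A,H,F,G,D,E] q_used=0 → run B
t=10: queue=[B,C,A,H,F,G,D,E] q_used=1 → run B
t=11: queue=[B,C,A,H,F,G,D,E] q_used=2 → run B
t=12: queue=[C,A,H,F,G,D,E,B] q_used=0 → run C
t=13: queue=[C,A,H,F,G,D,E,B] q_used=1 → run C
t=14: queue=[C,A,H,F,G,D,E,B] q_used=2 → run C
t=15: queue=[A,H,F,G,D,E,B,C] q_used=0 → run A
t=16: queue=[A,H,F,G,D,E,B,C] q_used=1 → run A
t=17: queue=[H,F,G,D,E,B,C] q_used=0 → run H
t=18: queue=[H,F,G,D,E,B,C] q_used=1 → run H
t=19: queue=[H,F,G,D,E,B,C] q_used=2 → run H
t=20: queue=[F,G,D,E,B,C,H] q_used=0 → run F
t=21: queue=[F,G,D,E,B,C,H] q_used=1 → run F
t=22: queue=[F,G,D,E,B,C,H] q_used=2 → run F
t=23: queue=[G,D,E,B,C,H,F] q_used=0 → run G
t=24: queue=[G,D,E,B,C,H,F] q_used=1 → run G
t=25: queue=[G,D,E,B,C,H,F] q_used=2 → run G
t=26: queue=[D,E,B,C,H,F,G] q_used=0 → run D
t=27: queue=[D,E,B,C,H,F,G] q_used=1 → run D
t=28: queue=[D,E,B,C,H,F,G] q_used=2 → run D
t=29: queue=[E,B,C,H,F,G] q_used=0 → run E
t=30: queue=[E,B,C,H,F,G] q_used=1 → run E
t=31: queue=[E,B,C,H,F,G] q_used=2 → run E
t=32: queue=[B,C,H,F,G,E] q_used=0 → run B
t=33: queue=[B,C,H,F,G,E] q_used=1 → run B
t=34: queue=[B,C,H,F,G,E] q_used=2 → run B
t=35: queue=[C,H,F,G,E,B] q_used=0 → run C
t=36: queue=[C,H,F,G,E,B] q_used=1 → run C
t=37: queue=[C,H,F,G,E,B] q_used=2 → run C
t=38: queue=[H,F,G,E,B] q_used=0 → run H
t=39: queue=[H,F,G,E,B] q_used=1 → run H
t=40: queue=[F,G,E,B] q_used=0 → run F
t=41: queue=[F,G,E,B] q_used=1 → run F
t=42: queue=[F,G,E,B] q_used=2 → run F
t=43: queue=[G,E,B] q_used=0 → run G
t=44: queue=[G,E,B] q_used=1 → run G
t=45: queue=[E,B] q_used=0 → run E
t=46: queue=[E,B] q_used=1 → run E
t=47: queue=[B] q_used=0 → run B
t=48: (idle)
t=49: (idle)

completion order = A, D, C, H, F, G, E, B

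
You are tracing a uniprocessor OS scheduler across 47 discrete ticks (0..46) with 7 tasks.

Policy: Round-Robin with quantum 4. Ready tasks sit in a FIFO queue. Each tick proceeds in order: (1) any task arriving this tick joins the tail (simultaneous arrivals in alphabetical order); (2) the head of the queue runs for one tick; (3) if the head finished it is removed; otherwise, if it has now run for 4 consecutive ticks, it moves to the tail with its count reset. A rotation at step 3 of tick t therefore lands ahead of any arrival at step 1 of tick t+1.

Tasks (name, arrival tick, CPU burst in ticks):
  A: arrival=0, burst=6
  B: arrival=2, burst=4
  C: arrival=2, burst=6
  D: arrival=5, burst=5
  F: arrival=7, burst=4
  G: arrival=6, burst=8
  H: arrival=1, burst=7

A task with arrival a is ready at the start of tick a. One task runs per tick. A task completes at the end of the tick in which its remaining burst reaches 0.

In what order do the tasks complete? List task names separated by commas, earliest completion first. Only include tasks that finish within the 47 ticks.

completion order = B, A, F, H, C, D, G

t=0: queue=[A] q_used=0 → run A
t=1: queue=[A,H] q_used=1 → run A
t=2: queue=[A,H,B,C] q_used=2 → run A
t=3: queue=[A,H,B,C] q_used=3 → run A
t=4: queue=[H,B,C,A] q_used=0 → run H
t=5: queue=[H,B,C,A,D] q_used=1 → run H
t=6: queue=[H,B,C,A,D,G] q_used=2 → run H
t=7: queue=[H,B,C,A,D,G,F] q_used=3 → run H
t=8: queue=[B,C,A,D,G,F,H] q_used=0 → run B
t=9: queue=[B,C,A,D,G,F,H] q_used=1 → run B
t=10: queue=[B,C,A,D,G,F,H] q_used=2 → run B
t=11: queue=[B,C,A,D,G,F,H] q_used=3 → run B
t=12: queue=[C,A,D,G,F,H] q_used=0 → run C
t=13: queue=[C,A,D,G,F,H] q_used=1 → run C
t=14: queue=[C,A,D,G,F,H] q_used=2 → run C
t=15: queue=[C,A,D,G,F,H] q_used=3 → run C
t=16: queue=[A,D,G,F,H,C] q_used=0 → run A
t=17: queue=[A,D,G,F,H,C] q_used=1 → run A
t=18: queue=[D,G,F,H,C] q_used=0 → run D
t=19: queue=[D,G,F,H,C] q_used=1 → run D
t=20: queue=[D,G,F,H,C] q_used=2 → run D
t=21: queue=[D,G,F,H,C] q_used=3 → run D
t=22: queue=[G,F,H,C,D] q_used=0 → run G
t=23: queue=[G,F,H,C,D] q_used=1 → run G
t=24: queue=[G,F,H,C,D] q_used=2 → run G
t=25: queue=[G,F,H,C,D] q_used=3 → run G
t=26: queue=[F,H,C,D,G] q_used=0 → run F
t=27: queue=[F,H,C,D,G] q_used=1 → run F
t=28: queue=[F,H,C,D,G] q_used=2 → run F
t=29: queue=[F,H,C,D,G] q_used=3 → run F
t=30: queue=[H,C,D,G] q_used=0 → run H
t=31: queue=[H,C,D,G] q_used=1 → run H
t=32: queue=[H,C,D,G] q_used=2 → run H
t=33: queue=[C,D,G] q_used=0 → run C
t=34: queue=[C,D,G] q_used=1 → run C
t=35: queue=[D,G] q_used=0 → run D
t=36: queue=[G] q_used=0 → run G
t=37: queue=[G] q_used=1 → run G
t=38: queue=[G] q_used=2 → run G
t=39: queue=[G] q_used=3 → run G
t=40: (idle)
t=41: (idle)
t=42: (idle)
t=43: (idle)
t=44: (idle)
t=45: (idle)
t=46: (idle)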